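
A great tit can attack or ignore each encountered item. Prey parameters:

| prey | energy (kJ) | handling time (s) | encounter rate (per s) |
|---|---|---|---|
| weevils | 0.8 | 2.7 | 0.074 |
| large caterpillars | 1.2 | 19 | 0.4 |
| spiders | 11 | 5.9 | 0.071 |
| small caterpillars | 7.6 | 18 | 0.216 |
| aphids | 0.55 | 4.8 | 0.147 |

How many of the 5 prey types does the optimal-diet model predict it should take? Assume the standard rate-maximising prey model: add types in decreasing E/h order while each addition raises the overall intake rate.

Rank by E/h (kJ/s): spiders 1.86, small caterpillars 0.422, weevils 0.296, aphids 0.115, large caterpillars 0.0632. Include each in turn until the next type's E/h falls below the running intake rate.
Rate on top 1: 0.5504. small caterpillars: 0.422 < 0.5504 → exclude; stop.
Optimal diet: spiders — 1 of 5 types.

1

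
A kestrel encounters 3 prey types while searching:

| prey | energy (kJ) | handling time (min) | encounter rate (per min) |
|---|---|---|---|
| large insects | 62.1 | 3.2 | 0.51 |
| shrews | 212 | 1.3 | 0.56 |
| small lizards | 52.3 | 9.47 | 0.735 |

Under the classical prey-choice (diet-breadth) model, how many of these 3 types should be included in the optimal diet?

1

Profitabilities (E/h, kJ/min): shrews 163, large insects 19.4, small lizards 5.52. Add prey in this order while the next type's profitability exceeds the intake rate on those already taken.
Rate on top 1: 68.7. large insects: 19.4 < 68.7 → exclude; stop.
Optimal diet: shrews — 1 of 3 types.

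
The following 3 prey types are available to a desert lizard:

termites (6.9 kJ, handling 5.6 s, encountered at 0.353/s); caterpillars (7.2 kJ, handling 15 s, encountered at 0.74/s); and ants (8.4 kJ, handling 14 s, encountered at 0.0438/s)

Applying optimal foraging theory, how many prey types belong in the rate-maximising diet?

1

Rank by E/h (kJ/s): termites 1.23, ants 0.6, caterpillars 0.48. Include each in turn until the next type's E/h falls below the running intake rate.
Rate on top 1: 0.8182. ants: 0.6 < 0.8182 → exclude; stop.
Optimal diet: termites — 1 of 3 types.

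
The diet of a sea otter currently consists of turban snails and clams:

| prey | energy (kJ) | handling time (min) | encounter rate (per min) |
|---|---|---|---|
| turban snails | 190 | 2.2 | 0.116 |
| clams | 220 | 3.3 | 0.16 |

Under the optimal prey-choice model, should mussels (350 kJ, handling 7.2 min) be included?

Current rate: (0.116×190 + 0.16×220)/(1 + 0.116×2.2 + 0.16×3.3) = 32.1 kJ/min.
Profitability of mussels: 350/7.2 = 48.61 kJ/min.
Since 48.61 > R, including mussels increases the long-run rate.

Yes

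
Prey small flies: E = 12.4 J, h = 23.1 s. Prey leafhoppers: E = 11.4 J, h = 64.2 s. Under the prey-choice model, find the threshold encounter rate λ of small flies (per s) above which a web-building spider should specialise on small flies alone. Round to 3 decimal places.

0.021 per s

Drop leafhoppers once their profitability E₂/h₂ falls below the rate achievable on small flies alone: E₂/h₂ = λE₁/(1 + λh₁).
Solve for λ: λE₁h₂ = E₂(1 + λh₁) → λ(E₁h₂ − E₂h₁) = E₂ → λ = E₂/(E₁h₂ − E₂h₁).
λ = 11.4/(12.4×64.2 − 11.4×23.1) = 11.4/532.7 = 0.0214 per s.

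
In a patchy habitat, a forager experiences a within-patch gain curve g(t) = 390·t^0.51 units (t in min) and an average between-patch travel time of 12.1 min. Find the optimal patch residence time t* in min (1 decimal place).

Optimal t* satisfies g'(t*) = g(t*)/(T + t*).
g'(t) = 0.51·390·t^-0.49. Setting 0.51·390·t^-0.49 = 390·t^0.51/(12.1+t) gives 0.51(12.1+t) = t, so 0.49·t = 0.51×12.1.
t* = 0.51×12.1/0.49 = 12.59 min.

12.6 min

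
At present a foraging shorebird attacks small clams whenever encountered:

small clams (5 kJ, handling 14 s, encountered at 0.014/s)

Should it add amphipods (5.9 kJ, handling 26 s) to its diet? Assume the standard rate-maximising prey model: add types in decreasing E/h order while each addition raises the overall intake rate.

Intake rate on the current diet: R = (0.014×5) / (1 + 0.014×14) = 0.07/1.196 = 0.05853 kJ/s.
amphipods: E/h = 5.9/26 = 0.2269 kJ/s.
0.2269 > 0.05853, so adding amphipods raises the average — include it.

Yes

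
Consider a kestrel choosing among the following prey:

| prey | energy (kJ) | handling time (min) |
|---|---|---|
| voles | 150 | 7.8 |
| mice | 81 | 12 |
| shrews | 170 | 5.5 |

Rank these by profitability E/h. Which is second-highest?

Profitability E/h (kJ/min): voles = 150/7.8 = 19.2, mice = 81/12 = 6.75, shrews = 170/5.5 = 30.9.
Ranked: shrews > voles > mice.

voles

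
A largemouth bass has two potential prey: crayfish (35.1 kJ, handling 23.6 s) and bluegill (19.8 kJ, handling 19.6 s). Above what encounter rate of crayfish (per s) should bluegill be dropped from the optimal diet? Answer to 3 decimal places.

Drop bluegill once their profitability E₂/h₂ falls below the rate achievable on crayfish alone: E₂/h₂ = λE₁/(1 + λh₁).
Solve for λ: λE₁h₂ = E₂(1 + λh₁) → λ(E₁h₂ − E₂h₁) = E₂ → λ = E₂/(E₁h₂ − E₂h₁).
λ = 19.8/(35.1×19.6 − 19.8×23.6) = 19.8/220.7 = 0.08972 per s.

0.090 per s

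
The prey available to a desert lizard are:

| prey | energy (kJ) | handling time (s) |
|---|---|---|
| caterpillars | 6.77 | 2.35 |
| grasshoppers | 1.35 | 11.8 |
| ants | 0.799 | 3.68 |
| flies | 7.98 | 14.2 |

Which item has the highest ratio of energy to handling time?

caterpillars

In descending order of E/h:
caterpillars: 6.77/2.35 = 2.88 kJ/s
flies: 7.98/14.2 = 0.562 kJ/s
ants: 0.799/3.68 = 0.217 kJ/s
grasshoppers: 1.35/11.8 = 0.114 kJ/s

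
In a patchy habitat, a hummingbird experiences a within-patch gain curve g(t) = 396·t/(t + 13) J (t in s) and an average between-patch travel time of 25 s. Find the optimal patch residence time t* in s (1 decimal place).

18.0 s

By the marginal value theorem, leave when the instantaneous gain rate g'(t) equals the habitat-wide average g(t)/(T + t).
g'(t) = 396·13/(t + 13)². Setting 396·13/(t+13)² = 396t/[(t+13)(25+t)] gives 13(25+t) = t(t+13), so t² = 13×25 = 325.
t* = √325 = 18.03 s.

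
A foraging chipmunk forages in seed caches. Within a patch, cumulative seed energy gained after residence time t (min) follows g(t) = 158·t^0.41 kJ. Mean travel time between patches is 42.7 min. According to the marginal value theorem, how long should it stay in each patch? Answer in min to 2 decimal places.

29.67 min

Maximise g(t)/(T+t): set derivative to zero → g'(t)(T+t) = g(t).
g'(t) = 0.41·158·t^-0.59. Setting 0.41·158·t^-0.59 = 158·t^0.41/(42.7+t) gives 0.41(42.7+t) = t, so 0.59·t = 0.41×42.7.
t* = 0.41×42.7/0.59 = 29.67 min.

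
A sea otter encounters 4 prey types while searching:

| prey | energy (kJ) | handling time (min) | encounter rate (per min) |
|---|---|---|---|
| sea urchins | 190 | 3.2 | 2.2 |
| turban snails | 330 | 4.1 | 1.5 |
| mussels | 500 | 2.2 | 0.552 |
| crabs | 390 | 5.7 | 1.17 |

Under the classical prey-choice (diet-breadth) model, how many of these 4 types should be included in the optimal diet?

1

Rank by E/h (kJ/min): mussels 227, turban snails 80.5, crabs 68.4, sea urchins 59.4. Include each in turn until the next type's E/h falls below the running intake rate.
Rate on top 1: 124.6. turban snails: 80.5 < 124.6 → exclude; stop.
Optimal diet: mussels — 1 of 4 types.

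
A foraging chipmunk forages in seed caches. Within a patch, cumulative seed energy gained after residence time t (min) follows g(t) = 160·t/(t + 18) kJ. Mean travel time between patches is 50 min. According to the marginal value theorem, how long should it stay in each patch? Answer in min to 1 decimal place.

By the marginal value theorem, leave when the instantaneous gain rate g'(t) equals the habitat-wide average g(t)/(T + t).
g'(t) = 160·18/(t + 18)². Setting 160·18/(t+18)² = 160t/[(t+18)(50+t)] gives 18(50+t) = t(t+18), so t² = 18×50 = 900.
t* = √900 = 30 min.

30.0 min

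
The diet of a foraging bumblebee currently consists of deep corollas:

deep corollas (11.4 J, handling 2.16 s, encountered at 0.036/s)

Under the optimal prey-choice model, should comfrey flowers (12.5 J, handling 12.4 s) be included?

Yes

Intake rate on the current diet: R = (0.036×11.4) / (1 + 0.036×2.16) = 0.4104/1.078 = 0.3808 J/s.
comfrey flowers: E/h = 12.5/12.4 = 1.008 J/s.
1.008 > 0.3808, so adding comfrey flowers raises the average — include it.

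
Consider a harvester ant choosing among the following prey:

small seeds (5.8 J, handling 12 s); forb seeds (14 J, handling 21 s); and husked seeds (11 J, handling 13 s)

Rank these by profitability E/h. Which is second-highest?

forb seeds

Profitability E/h (J/s): small seeds = 5.8/12 = 0.483, forb seeds = 14/21 = 0.667, husked seeds = 11/13 = 0.846.
Ranked: husked seeds > forb seeds > small seeds.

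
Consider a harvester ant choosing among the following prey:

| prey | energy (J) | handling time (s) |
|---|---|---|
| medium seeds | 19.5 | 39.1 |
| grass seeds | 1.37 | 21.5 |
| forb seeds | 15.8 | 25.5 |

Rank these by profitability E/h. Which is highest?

Profitability E/h (J/s): medium seeds = 19.5/39.1 = 0.499, grass seeds = 1.37/21.5 = 0.0637, forb seeds = 15.8/25.5 = 0.62.
Ranked: forb seeds > medium seeds > grass seeds.

forb seeds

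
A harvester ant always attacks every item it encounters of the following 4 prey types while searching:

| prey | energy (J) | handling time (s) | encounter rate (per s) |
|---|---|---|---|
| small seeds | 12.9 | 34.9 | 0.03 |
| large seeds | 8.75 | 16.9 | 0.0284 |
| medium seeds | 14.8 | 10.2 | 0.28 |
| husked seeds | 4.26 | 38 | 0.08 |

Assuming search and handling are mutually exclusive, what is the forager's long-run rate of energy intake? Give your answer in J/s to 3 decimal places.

0.608 J/s

R = (0.03×12.9 + 0.0284×8.75 + 0.28×14.8 + 0.08×4.26) / (1 + 0.03×34.9 + 0.0284×16.9 + 0.28×10.2 + 0.08×38) = 5.12/8.423 = 0.6079 J/s.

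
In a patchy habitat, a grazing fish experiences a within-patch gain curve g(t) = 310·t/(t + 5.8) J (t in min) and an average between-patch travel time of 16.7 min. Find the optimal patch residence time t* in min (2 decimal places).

By the marginal value theorem, leave when the instantaneous gain rate g'(t) equals the habitat-wide average g(t)/(T + t).
g'(t) = 310·5.8/(t + 5.8)². Setting 310·5.8/(t+5.8)² = 310t/[(t+5.8)(16.7+t)] gives 5.8(16.7+t) = t(t+5.8), so t² = 5.8×16.7 = 96.86.
t* = √96.86 = 9.842 min.

9.84 min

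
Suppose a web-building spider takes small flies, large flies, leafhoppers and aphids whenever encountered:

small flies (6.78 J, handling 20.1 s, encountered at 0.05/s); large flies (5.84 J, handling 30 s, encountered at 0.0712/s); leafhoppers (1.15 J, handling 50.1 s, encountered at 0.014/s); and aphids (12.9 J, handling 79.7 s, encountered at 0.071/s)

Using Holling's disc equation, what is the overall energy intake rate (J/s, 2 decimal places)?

R = (0.05×6.78 + 0.0712×5.84 + 0.014×1.15 + 0.071×12.9) / (1 + 0.05×20.1 + 0.0712×30 + 0.014×50.1 + 0.071×79.7) = 1.687/10.5 = 0.1606 J/s.

0.16 J/s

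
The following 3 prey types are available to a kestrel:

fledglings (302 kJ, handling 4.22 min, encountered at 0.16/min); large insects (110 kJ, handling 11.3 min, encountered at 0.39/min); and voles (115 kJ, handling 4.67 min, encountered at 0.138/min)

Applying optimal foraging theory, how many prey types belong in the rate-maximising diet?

E/h in descending order: fledglings 71.6, voles 24.6, large insects 9.73 kJ/min. The optimal diet is the largest prefix of this list for which every included type satisfies E_i/h_i > R on the types above it.
Rate on top 1: 28.84. voles: 24.6 < 28.84 → exclude; stop.
Optimal diet: fledglings — 1 of 3 types.

1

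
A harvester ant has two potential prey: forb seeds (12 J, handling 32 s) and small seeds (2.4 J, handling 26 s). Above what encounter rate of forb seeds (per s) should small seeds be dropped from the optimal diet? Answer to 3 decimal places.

0.010 per s

The zero-one rule: include small seeds iff E₂/h₂ > λE₁/(1+λh₁). Equality gives the switch point.
λE₁h₂ = E₂ + λE₂h₁ ⇒ λ = E₂/(E₁h₂ − E₂h₁) = 2.4/(312 − 76.8) = 0.0102 per s.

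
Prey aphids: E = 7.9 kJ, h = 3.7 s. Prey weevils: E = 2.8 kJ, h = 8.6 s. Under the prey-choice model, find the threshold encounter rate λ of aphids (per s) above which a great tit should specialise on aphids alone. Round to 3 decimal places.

At the threshold, the rate on aphids alone equals the profitability of weevils: λ·7.9/(1 + λ·3.7) = 2.8/8.6 = 0.3256.
Rearranging, λ(7.9 − 0.3256×3.7) = 0.3256, so λ = 0.3256/6.695 = 0.04863 per s.

0.049 per s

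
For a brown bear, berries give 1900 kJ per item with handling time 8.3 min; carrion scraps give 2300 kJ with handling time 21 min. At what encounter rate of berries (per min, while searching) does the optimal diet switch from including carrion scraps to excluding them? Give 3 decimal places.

0.111 per min

The zero-one rule: include carrion scraps iff E₂/h₂ > λE₁/(1+λh₁). Equality gives the switch point.
λE₁h₂ = E₂ + λE₂h₁ ⇒ λ = E₂/(E₁h₂ − E₂h₁) = 2300/(3.99e+04 − 1.909e+04) = 0.1105 per min.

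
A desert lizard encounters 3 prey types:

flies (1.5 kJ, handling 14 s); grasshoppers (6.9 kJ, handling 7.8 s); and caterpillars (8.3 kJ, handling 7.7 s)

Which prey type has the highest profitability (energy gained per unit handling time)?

In descending order of E/h:
caterpillars: 8.3/7.7 = 1.08 kJ/s
grasshoppers: 6.9/7.8 = 0.885 kJ/s
flies: 1.5/14 = 0.107 kJ/s

caterpillars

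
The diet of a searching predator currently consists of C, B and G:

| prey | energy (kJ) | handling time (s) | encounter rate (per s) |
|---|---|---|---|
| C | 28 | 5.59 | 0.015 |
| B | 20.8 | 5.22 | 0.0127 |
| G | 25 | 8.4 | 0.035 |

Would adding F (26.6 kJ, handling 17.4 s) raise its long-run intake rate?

Intake rate on the current diet: R = (0.015×28 + 0.0127×20.8 + 0.035×25) / (1 + 0.015×5.59 + 0.0127×5.22 + 0.035×8.4) = 1.559/1.444 = 1.08 kJ/s.
Profitability of F: 26.6/17.4 = 1.529 kJ/s.
Since 1.529 > R, including F increases the long-run rate.

Yes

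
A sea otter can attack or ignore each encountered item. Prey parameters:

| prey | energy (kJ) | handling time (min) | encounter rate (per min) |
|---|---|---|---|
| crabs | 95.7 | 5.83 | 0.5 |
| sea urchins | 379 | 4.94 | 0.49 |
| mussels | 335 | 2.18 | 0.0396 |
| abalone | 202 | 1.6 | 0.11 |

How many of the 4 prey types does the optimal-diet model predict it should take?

Rank by E/h (kJ/min): mussels 154, abalone 126, sea urchins 76.7, crabs 16.4. Include each in turn until the next type's E/h falls below the running intake rate.
Rate on top 1: 12.21. abalone: 126 > 12.21 → include.
Rate on top 2: 28.11. sea urchins: 76.7 > 28.11 → include.
Rate on top 3: 60.06. crabs: 16.4 < 60.06 → exclude; stop.
Optimal diet: mussels, abalone, sea urchins — 3 of 4 types.

3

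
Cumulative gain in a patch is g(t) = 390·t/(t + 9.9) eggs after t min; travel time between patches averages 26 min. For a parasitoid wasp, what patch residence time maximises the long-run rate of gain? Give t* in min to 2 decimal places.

Maximise g(t)/(T+t): set derivative to zero → g'(t)(T+t) = g(t).
g'(t) = 390·9.9/(t + 9.9)². Setting 390·9.9/(t+9.9)² = 390t/[(t+9.9)(26+t)] gives 9.9(26+t) = t(t+9.9), so t² = 9.9×26 = 257.4.
t* = √257.4 = 16.04 min.

16.04 min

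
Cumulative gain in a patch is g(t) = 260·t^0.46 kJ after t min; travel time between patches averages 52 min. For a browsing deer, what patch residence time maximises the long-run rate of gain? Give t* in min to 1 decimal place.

Optimal t* satisfies g'(t*) = g(t*)/(T + t*).
g'(t) = 0.46·260·t^-0.54. Setting 0.46·260·t^-0.54 = 260·t^0.46/(52+t) gives 0.46(52+t) = t, so 0.54·t = 0.46×52.
t* = 0.46×52/0.54 = 44.3 min.

44.3 min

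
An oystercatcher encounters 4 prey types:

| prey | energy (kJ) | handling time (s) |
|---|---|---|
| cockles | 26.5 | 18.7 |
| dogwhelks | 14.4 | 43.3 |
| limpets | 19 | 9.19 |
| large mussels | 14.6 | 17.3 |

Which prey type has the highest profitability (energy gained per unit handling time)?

limpets

In descending order of E/h:
limpets: 19/9.19 = 2.07 kJ/s
cockles: 26.5/18.7 = 1.42 kJ/s
large mussels: 14.6/17.3 = 0.844 kJ/s
dogwhelks: 14.4/43.3 = 0.333 kJ/s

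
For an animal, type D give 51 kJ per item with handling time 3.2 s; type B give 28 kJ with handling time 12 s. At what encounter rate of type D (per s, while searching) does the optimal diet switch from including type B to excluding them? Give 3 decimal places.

The zero-one rule: include type B iff E₂/h₂ > λE₁/(1+λh₁). Equality gives the switch point.
λE₁h₂ = E₂ + λE₂h₁ ⇒ λ = E₂/(E₁h₂ − E₂h₁) = 28/(612 − 89.6) = 0.0536 per s.

0.054 per s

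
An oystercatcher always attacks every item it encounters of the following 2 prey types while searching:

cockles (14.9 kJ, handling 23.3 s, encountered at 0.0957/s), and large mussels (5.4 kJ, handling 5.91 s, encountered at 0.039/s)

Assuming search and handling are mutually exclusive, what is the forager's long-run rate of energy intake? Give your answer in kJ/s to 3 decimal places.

R = Σλ_iE_i / (1 + Σλ_ih_i)
Numerator: 0.0957×14.9 + 0.039×5.4 = 1.637
Denominator: 1 + 0.0957×23.3 + 0.039×5.91 = 3.46
R = 1.637/3.46 = 0.4729 kJ/s

0.473 kJ/s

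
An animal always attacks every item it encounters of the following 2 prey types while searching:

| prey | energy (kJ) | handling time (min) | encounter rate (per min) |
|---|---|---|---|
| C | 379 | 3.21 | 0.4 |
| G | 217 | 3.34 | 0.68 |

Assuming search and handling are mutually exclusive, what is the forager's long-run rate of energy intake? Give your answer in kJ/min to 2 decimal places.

65.67 kJ/min

R = Σλ_iE_i / (1 + Σλ_ih_i)
Numerator: 0.4×379 + 0.68×217 = 299.2
Denominator: 1 + 0.4×3.21 + 0.68×3.34 = 4.555
R = 299.2/4.555 = 65.67 kJ/min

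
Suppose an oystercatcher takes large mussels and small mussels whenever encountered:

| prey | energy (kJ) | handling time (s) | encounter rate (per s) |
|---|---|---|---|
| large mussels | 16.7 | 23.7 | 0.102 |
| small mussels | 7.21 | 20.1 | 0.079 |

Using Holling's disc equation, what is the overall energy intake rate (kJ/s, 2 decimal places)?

R = Σλ_iE_i / (1 + Σλ_ih_i)
Numerator: 0.102×16.7 + 0.079×7.21 = 2.273
Denominator: 1 + 0.102×23.7 + 0.079×20.1 = 5.005
R = 2.273/5.005 = 0.4541 kJ/s

0.45 kJ/s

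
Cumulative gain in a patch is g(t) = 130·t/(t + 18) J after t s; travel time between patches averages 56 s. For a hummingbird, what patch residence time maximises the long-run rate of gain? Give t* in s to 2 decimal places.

Maximise g(t)/(T+t): set derivative to zero → g'(t)(T+t) = g(t).
g'(t) = 130·18/(t + 18)². Setting 130·18/(t+18)² = 130t/[(t+18)(56+t)] gives 18(56+t) = t(t+18), so t² = 18×56 = 1008.
t* = √1008 = 31.75 s.

31.75 s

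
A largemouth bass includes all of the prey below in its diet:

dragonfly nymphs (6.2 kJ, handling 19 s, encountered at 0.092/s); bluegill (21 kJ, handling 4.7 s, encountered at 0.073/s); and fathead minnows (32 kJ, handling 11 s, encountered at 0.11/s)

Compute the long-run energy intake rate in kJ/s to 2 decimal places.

Energy encountered per unit search time: 0.092×6.2 + 0.073×21 + 0.11×32 = 5.623 kJ/s.
Handling time per unit search time: 0.092×19 + 0.073×4.7 + 0.11×11 = 3.301.
Rate = 5.623/(1 + 3.301) = 1.307 kJ/s.

1.31 kJ/s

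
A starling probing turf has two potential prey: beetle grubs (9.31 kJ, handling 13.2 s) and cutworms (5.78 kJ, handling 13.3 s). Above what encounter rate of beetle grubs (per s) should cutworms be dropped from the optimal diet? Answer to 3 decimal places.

At the threshold, the rate on beetle grubs alone equals the profitability of cutworms: λ·9.31/(1 + λ·13.2) = 5.78/13.3 = 0.4346.
Rearranging, λ(9.31 − 0.4346×13.2) = 0.4346, so λ = 0.4346/3.573 = 0.1216 per s.

0.122 per s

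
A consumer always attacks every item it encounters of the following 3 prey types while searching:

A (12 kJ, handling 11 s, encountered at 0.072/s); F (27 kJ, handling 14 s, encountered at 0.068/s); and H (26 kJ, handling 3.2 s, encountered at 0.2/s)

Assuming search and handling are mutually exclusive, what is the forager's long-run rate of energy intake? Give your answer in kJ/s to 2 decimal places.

2.33 kJ/s

R = Σλ_iE_i / (1 + Σλ_ih_i)
Numerator: 0.072×12 + 0.068×27 + 0.2×26 = 7.9
Denominator: 1 + 0.072×11 + 0.068×14 + 0.2×3.2 = 3.384
R = 7.9/3.384 = 2.335 kJ/s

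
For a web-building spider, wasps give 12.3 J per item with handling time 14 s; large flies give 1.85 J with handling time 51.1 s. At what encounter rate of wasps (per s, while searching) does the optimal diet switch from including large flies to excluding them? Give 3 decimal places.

Drop large flies once their profitability E₂/h₂ falls below the rate achievable on wasps alone: E₂/h₂ = λE₁/(1 + λh₁).
Solve for λ: λE₁h₂ = E₂(1 + λh₁) → λ(E₁h₂ − E₂h₁) = E₂ → λ = E₂/(E₁h₂ − E₂h₁).
λ = 1.85/(12.3×51.1 − 1.85×14) = 1.85/602.6 = 0.00307 per s.

0.003 per s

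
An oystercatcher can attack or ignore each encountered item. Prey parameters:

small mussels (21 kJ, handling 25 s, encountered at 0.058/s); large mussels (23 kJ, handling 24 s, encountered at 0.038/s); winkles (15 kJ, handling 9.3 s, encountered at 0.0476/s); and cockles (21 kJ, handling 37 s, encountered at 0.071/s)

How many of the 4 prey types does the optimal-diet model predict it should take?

3

Rank by E/h (kJ/s): winkles 1.61, large mussels 0.958, small mussels 0.84, cockles 0.568. Include each in turn until the next type's E/h falls below the running intake rate.
Rate on top 1: 0.4949. large mussels: 0.958 > 0.4949 → include.
Rate on top 2: 0.6744. small mussels: 0.84 > 0.6744 → include.
Rate on top 3: 0.7375. cockles: 0.568 < 0.7375 → exclude; stop.
Optimal diet: winkles, large mussels, small mussels — 3 of 4 types.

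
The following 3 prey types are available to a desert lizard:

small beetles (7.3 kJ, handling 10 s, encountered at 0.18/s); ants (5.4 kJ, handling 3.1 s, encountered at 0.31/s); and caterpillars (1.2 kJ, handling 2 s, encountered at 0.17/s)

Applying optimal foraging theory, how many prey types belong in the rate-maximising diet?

1

Rank by E/h (kJ/s): ants 1.74, small beetles 0.73, caterpillars 0.6. Include each in turn until the next type's E/h falls below the running intake rate.
Rate on top 1: 0.8536. small beetles: 0.73 < 0.8536 → exclude; stop.
Optimal diet: ants — 1 of 3 types.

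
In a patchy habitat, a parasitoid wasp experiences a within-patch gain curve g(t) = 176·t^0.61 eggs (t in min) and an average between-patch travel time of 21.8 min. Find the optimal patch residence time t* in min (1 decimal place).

34.1 min

Optimal t* satisfies g'(t*) = g(t*)/(T + t*).
g'(t) = 0.61·176·t^-0.39. Setting 0.61·176·t^-0.39 = 176·t^0.61/(21.8+t) gives 0.61(21.8+t) = t, so 0.39·t = 0.61×21.8.
t* = 0.61×21.8/0.39 = 34.1 min.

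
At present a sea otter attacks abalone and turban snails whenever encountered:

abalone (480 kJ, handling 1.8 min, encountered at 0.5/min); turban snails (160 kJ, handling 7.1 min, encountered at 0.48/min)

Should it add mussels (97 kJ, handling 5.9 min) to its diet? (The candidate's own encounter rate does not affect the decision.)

Intake rate on the current diet: R = (0.5×480 + 0.48×160) / (1 + 0.5×1.8 + 0.48×7.1) = 316.8/5.308 = 59.68 kJ/min.
mussels: E/h = 97/5.9 = 16.44 kJ/min.
16.44 < 59.68, so adding mussels would lower the average — exclude it.

No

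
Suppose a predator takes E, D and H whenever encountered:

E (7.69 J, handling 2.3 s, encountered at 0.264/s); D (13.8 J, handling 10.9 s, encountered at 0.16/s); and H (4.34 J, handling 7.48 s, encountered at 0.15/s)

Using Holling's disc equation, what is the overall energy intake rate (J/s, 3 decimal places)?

Energy encountered per unit search time: 0.264×7.69 + 0.16×13.8 + 0.15×4.34 = 4.889 J/s.
Handling time per unit search time: 0.264×2.3 + 0.16×10.9 + 0.15×7.48 = 3.473.
Rate = 4.889/(1 + 3.473) = 1.093 J/s.

1.093 J/s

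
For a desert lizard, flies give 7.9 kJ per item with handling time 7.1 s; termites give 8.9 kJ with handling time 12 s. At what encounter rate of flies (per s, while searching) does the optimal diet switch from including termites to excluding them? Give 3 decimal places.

At the threshold, the rate on flies alone equals the profitability of termites: λ·7.9/(1 + λ·7.1) = 8.9/12 = 0.7417.
Rearranging, λ(7.9 − 0.7417×7.1) = 0.7417, so λ = 0.7417/2.634 = 0.2816 per s.

0.282 per s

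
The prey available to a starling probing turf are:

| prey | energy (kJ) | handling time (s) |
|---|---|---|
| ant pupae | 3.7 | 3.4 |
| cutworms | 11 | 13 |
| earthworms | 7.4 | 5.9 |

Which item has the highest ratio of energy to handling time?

In descending order of E/h:
earthworms: 7.4/5.9 = 1.25 kJ/s
ant pupae: 3.7/3.4 = 1.09 kJ/s
cutworms: 11/13 = 0.846 kJ/s

earthworms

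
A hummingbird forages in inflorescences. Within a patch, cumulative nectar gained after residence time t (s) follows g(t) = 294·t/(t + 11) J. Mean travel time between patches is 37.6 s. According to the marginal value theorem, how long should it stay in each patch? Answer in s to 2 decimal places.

Maximise g(t)/(T+t): set derivative to zero → g'(t)(T+t) = g(t).
g'(t) = 294·11/(t + 11)². Setting 294·11/(t+11)² = 294t/[(t+11)(37.6+t)] gives 11(37.6+t) = t(t+11), so t² = 11×37.6 = 413.6.
t* = √413.6 = 20.34 s.

20.34 s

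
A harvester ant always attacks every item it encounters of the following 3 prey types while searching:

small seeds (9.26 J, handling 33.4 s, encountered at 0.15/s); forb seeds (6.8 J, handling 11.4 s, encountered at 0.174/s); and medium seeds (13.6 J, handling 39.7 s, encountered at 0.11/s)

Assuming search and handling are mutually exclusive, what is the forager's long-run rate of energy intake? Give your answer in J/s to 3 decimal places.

Energy encountered per unit search time: 0.15×9.26 + 0.174×6.8 + 0.11×13.6 = 4.068 J/s.
Handling time per unit search time: 0.15×33.4 + 0.174×11.4 + 0.11×39.7 = 11.36.
Rate = 4.068/(1 + 11.36) = 0.3291 J/s.

0.329 J/s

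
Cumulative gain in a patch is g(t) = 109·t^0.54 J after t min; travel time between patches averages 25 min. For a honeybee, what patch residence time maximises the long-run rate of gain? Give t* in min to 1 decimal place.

By the marginal value theorem, leave when the instantaneous gain rate g'(t) equals the habitat-wide average g(t)/(T + t).
g'(t) = 0.54·109·t^-0.46. Setting 0.54·109·t^-0.46 = 109·t^0.54/(25+t) gives 0.54(25+t) = t, so 0.46·t = 0.54×25.
t* = 0.54×25/0.46 = 29.35 min.

29.3 min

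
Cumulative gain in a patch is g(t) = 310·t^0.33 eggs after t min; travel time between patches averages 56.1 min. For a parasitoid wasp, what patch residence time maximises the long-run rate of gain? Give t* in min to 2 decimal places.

27.63 min

Maximise g(t)/(T+t): set derivative to zero → g'(t)(T+t) = g(t).
g'(t) = 0.33·310·t^-0.67. Setting 0.33·310·t^-0.67 = 310·t^0.33/(56.1+t) gives 0.33(56.1+t) = t, so 0.67·t = 0.33×56.1.
t* = 0.33×56.1/0.67 = 27.63 min.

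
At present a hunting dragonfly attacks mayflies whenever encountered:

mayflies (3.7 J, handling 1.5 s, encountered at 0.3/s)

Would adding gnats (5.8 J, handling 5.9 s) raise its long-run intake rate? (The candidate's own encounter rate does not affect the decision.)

Current rate: (0.3×3.7)/(1 + 0.3×1.5) = 0.7655 J/s.
Profitability of gnats: 5.8/5.9 = 0.9831 J/s.
Since 0.9831 > R, including gnats increases the long-run rate.

Yes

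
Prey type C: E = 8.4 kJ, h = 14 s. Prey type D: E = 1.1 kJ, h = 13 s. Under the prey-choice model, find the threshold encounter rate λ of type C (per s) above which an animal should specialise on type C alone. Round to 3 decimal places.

The zero-one rule: include type D iff E₂/h₂ > λE₁/(1+λh₁). Equality gives the switch point.
λE₁h₂ = E₂ + λE₂h₁ ⇒ λ = E₂/(E₁h₂ − E₂h₁) = 1.1/(109.2 − 15.4) = 0.01173 per s.

0.012 per s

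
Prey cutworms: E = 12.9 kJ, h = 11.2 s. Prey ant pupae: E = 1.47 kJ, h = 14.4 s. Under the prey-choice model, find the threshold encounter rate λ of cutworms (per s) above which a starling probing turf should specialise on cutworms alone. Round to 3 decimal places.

0.009 per s

The zero-one rule: include ant pupae iff E₂/h₂ > λE₁/(1+λh₁). Equality gives the switch point.
λE₁h₂ = E₂ + λE₂h₁ ⇒ λ = E₂/(E₁h₂ − E₂h₁) = 1.47/(185.8 − 16.46) = 0.008683 per s.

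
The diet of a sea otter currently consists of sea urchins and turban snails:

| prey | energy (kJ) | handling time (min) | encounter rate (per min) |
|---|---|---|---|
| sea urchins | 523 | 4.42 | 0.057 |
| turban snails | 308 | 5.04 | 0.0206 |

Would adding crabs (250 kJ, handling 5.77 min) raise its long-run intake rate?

Yes

Current rate: (0.057×523 + 0.0206×308)/(1 + 0.057×4.42 + 0.0206×5.04) = 26.67 kJ/min.
crabs: E/h = 250/5.77 = 43.33 kJ/min.
Since 43.33 > R, including crabs increases the long-run rate.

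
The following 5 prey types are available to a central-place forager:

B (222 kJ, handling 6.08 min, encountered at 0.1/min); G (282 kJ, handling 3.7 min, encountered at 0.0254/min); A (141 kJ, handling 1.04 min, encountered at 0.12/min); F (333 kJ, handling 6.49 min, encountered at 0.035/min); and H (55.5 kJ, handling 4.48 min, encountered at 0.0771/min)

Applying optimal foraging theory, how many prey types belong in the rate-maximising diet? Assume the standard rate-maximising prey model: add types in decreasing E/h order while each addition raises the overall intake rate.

4

Rank by E/h (kJ/min): A 136, G 76.2, F 51.3, B 36.5, H 12.4. Include each in turn until the next type's E/h falls below the running intake rate.
Rate on top 1: 15.04. G: 76.2 > 15.04 → include.
Rate on top 2: 19.76. F: 51.3 > 19.76 → include.
Rate on top 3: 24.72. B: 36.5 > 24.72 → include.
Rate on top 4: 28.21. H: 12.4 < 28.21 → exclude; stop.
Optimal diet: A, G, F, B — 4 of 5 types.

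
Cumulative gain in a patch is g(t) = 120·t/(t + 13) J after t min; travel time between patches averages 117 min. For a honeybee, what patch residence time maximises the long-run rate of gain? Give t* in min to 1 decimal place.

By the marginal value theorem, leave when the instantaneous gain rate g'(t) equals the habitat-wide average g(t)/(T + t).
g'(t) = 120·13/(t + 13)². Setting 120·13/(t+13)² = 120t/[(t+13)(117+t)] gives 13(117+t) = t(t+13), so t² = 13×117 = 1521.
t* = √1521 = 39 min.

39.0 min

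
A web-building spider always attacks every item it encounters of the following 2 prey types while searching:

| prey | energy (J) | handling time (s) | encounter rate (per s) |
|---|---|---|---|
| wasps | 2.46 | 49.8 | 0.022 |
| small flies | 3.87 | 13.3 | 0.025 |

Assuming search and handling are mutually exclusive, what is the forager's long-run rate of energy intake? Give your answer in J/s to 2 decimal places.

0.06 J/s

R = (0.022×2.46 + 0.025×3.87) / (1 + 0.022×49.8 + 0.025×13.3) = 0.1509/2.428 = 0.06214 J/s.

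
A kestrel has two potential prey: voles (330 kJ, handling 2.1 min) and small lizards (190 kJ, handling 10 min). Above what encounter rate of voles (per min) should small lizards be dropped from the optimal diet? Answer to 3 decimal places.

Drop small lizards once their profitability E₂/h₂ falls below the rate achievable on voles alone: E₂/h₂ = λE₁/(1 + λh₁).
Solve for λ: λE₁h₂ = E₂(1 + λh₁) → λ(E₁h₂ − E₂h₁) = E₂ → λ = E₂/(E₁h₂ − E₂h₁).
λ = 190/(330×10 − 190×2.1) = 190/2901 = 0.06549 per min.

0.065 per min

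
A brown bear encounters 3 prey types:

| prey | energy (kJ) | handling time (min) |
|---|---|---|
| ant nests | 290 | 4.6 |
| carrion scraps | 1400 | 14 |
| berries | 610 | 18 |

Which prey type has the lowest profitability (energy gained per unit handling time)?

In descending order of E/h:
carrion scraps: 1400/14 = 100 kJ/min
ant nests: 290/4.6 = 63 kJ/min
berries: 610/18 = 33.9 kJ/min

berries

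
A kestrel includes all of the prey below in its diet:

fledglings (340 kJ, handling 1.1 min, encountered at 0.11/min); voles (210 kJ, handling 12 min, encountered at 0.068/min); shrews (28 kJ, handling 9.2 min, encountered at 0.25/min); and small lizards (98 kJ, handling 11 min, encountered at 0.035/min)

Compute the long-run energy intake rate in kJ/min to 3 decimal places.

13.438 kJ/min

R = Σλ_iE_i / (1 + Σλ_ih_i)
Numerator: 0.11×340 + 0.068×210 + 0.25×28 + 0.035×98 = 62.11
Denominator: 1 + 0.11×1.1 + 0.068×12 + 0.25×9.2 + 0.035×11 = 4.622
R = 62.11/4.622 = 13.44 kJ/min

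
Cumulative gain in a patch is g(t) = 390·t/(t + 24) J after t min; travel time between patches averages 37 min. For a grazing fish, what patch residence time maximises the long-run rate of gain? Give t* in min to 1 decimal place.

29.8 min

Maximise g(t)/(T+t): set derivative to zero → g'(t)(T+t) = g(t).
g'(t) = 390·24/(t + 24)². Setting 390·24/(t+24)² = 390t/[(t+24)(37+t)] gives 24(37+t) = t(t+24), so t² = 24×37 = 888.
t* = √888 = 29.8 min.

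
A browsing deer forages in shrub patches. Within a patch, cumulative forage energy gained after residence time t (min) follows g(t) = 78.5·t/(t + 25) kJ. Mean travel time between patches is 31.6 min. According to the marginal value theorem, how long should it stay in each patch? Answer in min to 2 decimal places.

28.11 min

Maximise g(t)/(T+t): set derivative to zero → g'(t)(T+t) = g(t).
g'(t) = 78.5·25/(t + 25)². Setting 78.5·25/(t+25)² = 78.5t/[(t+25)(31.6+t)] gives 25(31.6+t) = t(t+25), so t² = 25×31.6 = 790.
t* = √790 = 28.11 min.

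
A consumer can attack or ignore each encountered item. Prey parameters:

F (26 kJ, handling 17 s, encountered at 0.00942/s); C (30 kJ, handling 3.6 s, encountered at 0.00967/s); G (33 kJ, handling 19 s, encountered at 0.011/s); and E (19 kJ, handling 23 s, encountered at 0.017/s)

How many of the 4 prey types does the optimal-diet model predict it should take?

E/h in descending order: C 8.33, G 1.74, F 1.53, E 0.826 kJ/s. The optimal diet is the largest prefix of this list for which every included type satisfies E_i/h_i > R on the types above it.
Rate on top 1: 0.2803. G: 1.74 > 0.2803 → include.
Rate on top 2: 0.5251. F: 1.53 > 0.5251 → include.
Rate on top 3: 0.6396. E: 0.826 > 0.6396 → include.
Optimal diet: C, G, F, E — 4 of 4 types.

4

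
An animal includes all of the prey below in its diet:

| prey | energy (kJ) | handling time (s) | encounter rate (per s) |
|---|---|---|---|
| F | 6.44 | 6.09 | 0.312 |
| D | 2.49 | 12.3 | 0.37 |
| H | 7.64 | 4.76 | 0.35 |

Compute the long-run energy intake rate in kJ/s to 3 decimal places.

Energy encountered per unit search time: 0.312×6.44 + 0.37×2.49 + 0.35×7.64 = 5.605 kJ/s.
Handling time per unit search time: 0.312×6.09 + 0.37×12.3 + 0.35×4.76 = 8.117.
Rate = 5.605/(1 + 8.117) = 0.6147 kJ/s.

0.615 kJ/s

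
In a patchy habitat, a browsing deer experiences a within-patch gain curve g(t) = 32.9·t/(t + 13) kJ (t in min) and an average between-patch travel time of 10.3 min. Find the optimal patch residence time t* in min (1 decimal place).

11.6 min

Optimal t* satisfies g'(t*) = g(t*)/(T + t*).
g'(t) = 32.9·13/(t + 13)². Setting 32.9·13/(t+13)² = 32.9t/[(t+13)(10.3+t)] gives 13(10.3+t) = t(t+13), so t² = 13×10.3 = 133.9.
t* = √133.9 = 11.57 min.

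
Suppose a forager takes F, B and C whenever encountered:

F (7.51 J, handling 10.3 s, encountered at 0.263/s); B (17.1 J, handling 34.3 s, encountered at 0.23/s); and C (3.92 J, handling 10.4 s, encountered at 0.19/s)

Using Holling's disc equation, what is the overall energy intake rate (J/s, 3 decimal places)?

R = Σλ_iE_i / (1 + Σλ_ih_i)
Numerator: 0.263×7.51 + 0.23×17.1 + 0.19×3.92 = 6.653
Denominator: 1 + 0.263×10.3 + 0.23×34.3 + 0.19×10.4 = 13.57
R = 6.653/13.57 = 0.4901 J/s

0.490 J/s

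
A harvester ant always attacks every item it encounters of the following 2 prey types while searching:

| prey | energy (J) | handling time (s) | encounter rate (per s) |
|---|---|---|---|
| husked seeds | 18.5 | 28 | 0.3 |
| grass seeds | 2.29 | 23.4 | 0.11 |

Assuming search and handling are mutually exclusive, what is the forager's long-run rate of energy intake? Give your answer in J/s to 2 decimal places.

R = Σλ_iE_i / (1 + Σλ_ih_i)
Numerator: 0.3×18.5 + 0.11×2.29 = 5.802
Denominator: 1 + 0.3×28 + 0.11×23.4 = 11.97
R = 5.802/11.97 = 0.4845 J/s

0.48 J/s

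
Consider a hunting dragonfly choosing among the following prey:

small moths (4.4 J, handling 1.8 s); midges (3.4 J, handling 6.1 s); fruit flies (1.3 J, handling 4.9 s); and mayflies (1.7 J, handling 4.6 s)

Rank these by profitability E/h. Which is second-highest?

midges

In descending order of E/h:
small moths: 4.4/1.8 = 2.44 J/s
midges: 3.4/6.1 = 0.557 J/s
mayflies: 1.7/4.6 = 0.37 J/s
fruit flies: 1.3/4.9 = 0.265 J/s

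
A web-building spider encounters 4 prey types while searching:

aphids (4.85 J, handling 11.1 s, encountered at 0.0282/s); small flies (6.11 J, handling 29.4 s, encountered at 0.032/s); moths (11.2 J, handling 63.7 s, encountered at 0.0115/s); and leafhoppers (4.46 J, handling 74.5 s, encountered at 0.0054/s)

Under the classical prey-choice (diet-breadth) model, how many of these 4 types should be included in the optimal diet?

3

E/h in descending order: aphids 0.437, small flies 0.208, moths 0.176, leafhoppers 0.0599 J/s. The optimal diet is the largest prefix of this list for which every included type satisfies E_i/h_i > R on the types above it.
Rate on top 1: 0.1042. small flies: 0.208 > 0.1042 → include.
Rate on top 2: 0.1474. moths: 0.176 > 0.1474 → include.
Rate on top 3: 0.1544. leafhoppers: 0.0599 < 0.1544 → exclude; stop.
Optimal diet: aphids, small flies, moths — 3 of 4 types.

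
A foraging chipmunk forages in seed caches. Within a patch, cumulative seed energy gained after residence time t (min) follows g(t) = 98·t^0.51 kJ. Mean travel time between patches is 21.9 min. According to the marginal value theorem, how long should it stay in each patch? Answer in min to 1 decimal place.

By the marginal value theorem, leave when the instantaneous gain rate g'(t) equals the habitat-wide average g(t)/(T + t).
g'(t) = 0.51·98·t^-0.49. Setting 0.51·98·t^-0.49 = 98·t^0.51/(21.9+t) gives 0.51(21.9+t) = t, so 0.49·t = 0.51×21.9.
t* = 0.51×21.9/0.49 = 22.79 min.

22.8 min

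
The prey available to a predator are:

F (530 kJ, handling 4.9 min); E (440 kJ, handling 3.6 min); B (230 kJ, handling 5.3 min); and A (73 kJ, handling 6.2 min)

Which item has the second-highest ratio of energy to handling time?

F

In descending order of E/h:
E: 440/3.6 = 122 kJ/min
F: 530/4.9 = 108 kJ/min
B: 230/5.3 = 43.4 kJ/min
A: 73/6.2 = 11.8 kJ/min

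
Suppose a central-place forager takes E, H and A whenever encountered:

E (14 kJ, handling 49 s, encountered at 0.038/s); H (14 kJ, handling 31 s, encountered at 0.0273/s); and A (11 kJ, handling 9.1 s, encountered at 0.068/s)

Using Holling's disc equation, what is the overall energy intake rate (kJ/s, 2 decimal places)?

0.38 kJ/s

R = (0.038×14 + 0.0273×14 + 0.068×11) / (1 + 0.038×49 + 0.0273×31 + 0.068×9.1) = 1.662/4.327 = 0.3841 kJ/s.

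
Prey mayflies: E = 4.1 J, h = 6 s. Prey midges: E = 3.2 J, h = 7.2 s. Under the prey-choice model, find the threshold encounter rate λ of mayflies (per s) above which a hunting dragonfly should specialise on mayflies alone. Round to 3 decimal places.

0.310 per s

The zero-one rule: include midges iff E₂/h₂ > λE₁/(1+λh₁). Equality gives the switch point.
λE₁h₂ = E₂ + λE₂h₁ ⇒ λ = E₂/(E₁h₂ − E₂h₁) = 3.2/(29.52 − 19.2) = 0.3101 per s.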